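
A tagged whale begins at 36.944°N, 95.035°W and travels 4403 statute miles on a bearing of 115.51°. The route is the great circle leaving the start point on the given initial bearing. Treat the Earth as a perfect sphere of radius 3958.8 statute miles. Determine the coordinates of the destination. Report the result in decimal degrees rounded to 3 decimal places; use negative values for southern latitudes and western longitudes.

latitude -2.440°, longitude -40.940°

The arc subtends δ = 4403/3958.8 = 1.112206 rad at the centre.
Converting: φ₁ = 0.644794 rad, θ = 2.016030 rad.
Destination latitude: φ₂ = arcsin( sin φ₁ cos δ + cos φ₁ sin δ cos θ ) = arcsin(-0.042568) = -2.440°.
Δλ = atan2( sin θ sin δ cos φ₁ , cos δ − sin φ₁ sin φ₂ ) = atan2(0.646780, 0.468270) = 0.944143 rad = 54.095°.
λ₂ = λ₁ + Δλ = -40.940°.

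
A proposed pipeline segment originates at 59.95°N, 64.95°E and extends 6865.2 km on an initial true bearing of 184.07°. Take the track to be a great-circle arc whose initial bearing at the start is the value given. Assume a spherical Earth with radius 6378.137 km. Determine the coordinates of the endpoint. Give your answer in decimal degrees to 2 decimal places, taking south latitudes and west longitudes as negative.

The arc subtends δ = 6865.2/6378.137 = 1.076364 rad at the centre.
Converting: φ₁ = 1.046325 rad, θ = 3.212628 rad.
Destination latitude: φ₂ = arcsin( sin φ₁ cos δ + cos φ₁ sin δ cos θ ) = arcsin(-0.028923) = -1.66°.
Then Δλ = atan2(-0.031285, 0.499567) = -0.062542 rad, from sin θ sin δ cos φ₁ over cos δ − sin φ₁ sin φ₂.
Hence λ₂ = 64.95° + -3.58° = 61.37°.

latitude -1.66°, longitude 61.37°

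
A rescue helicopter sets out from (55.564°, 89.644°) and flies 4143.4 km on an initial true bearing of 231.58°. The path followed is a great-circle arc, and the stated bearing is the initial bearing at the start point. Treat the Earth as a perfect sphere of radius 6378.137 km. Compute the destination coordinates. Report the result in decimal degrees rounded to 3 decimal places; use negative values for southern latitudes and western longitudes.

δ = 4143.4/6378.137 = 0.649625 rad (37.2208°).
With φ₁ = 55.564° = 0.969775 rad and θ = 231.58° = 4.041833 rad:
sin φ₂ = sin φ₁ cos δ + cos φ₁ sin δ cos θ = (0.824758)(0.796310) + (0.565485)(0.604888)(-0.621421) = 0.444203
φ₂ = asin(0.444203) = 0.460285 rad = 26.372°.
Δλ = atan2( sin θ sin δ cos φ₁ , cos δ − sin φ₁ sin φ₂ ) = atan2(-0.267992, 0.429950) = -0.557383 rad = -31.936°.
λ₂ = λ₁ + Δλ = 57.708°.

latitude 26.372°, longitude 57.708°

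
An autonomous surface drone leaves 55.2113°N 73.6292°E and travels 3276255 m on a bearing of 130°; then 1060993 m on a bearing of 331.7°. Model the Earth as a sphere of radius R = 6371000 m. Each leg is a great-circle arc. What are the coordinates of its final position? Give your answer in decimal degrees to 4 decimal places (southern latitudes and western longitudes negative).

Apply the spherical direct solution leg by leg, carrying full precision between legs.
Leg 1: from (55.2113°, 73.6292°), δ = 3276255/6371000 = 0.514245 rad, θ = 130° → φ = 32.3202°, λ = 100.1088°.
Leg 2: from (32.3202°, 100.1088°), δ = 1060993/6371000 = 0.166535 rad, θ = 331.7° → φ = 40.5865°, λ = 94.1690°.

latitude 40.5865°, longitude 94.1690°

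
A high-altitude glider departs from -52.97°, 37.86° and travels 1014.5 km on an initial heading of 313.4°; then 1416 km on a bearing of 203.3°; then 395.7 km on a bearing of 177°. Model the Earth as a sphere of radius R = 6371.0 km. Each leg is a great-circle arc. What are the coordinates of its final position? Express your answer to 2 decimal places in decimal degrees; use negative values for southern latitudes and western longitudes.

Apply the spherical direct solution leg by leg, carrying full precision between legs.
Leg 1: from (-52.97°, 37.86°), δ = 1014.5/6371 = 0.159237 rad, θ = 313.4° → φ = -46.27°, λ = 28.27°.
Leg 2: from (-46.27°, 28.27°), δ = 1416/6371 = 0.222257 rad, θ = 203.3° → φ = -57.65°, λ = 18.89°.
Leg 3: from (-57.65°, 18.89°), δ = 395.7/6371 = 0.062110 rad, θ = 177° → φ = -61.20°, λ = 19.27°.

latitude -61.20°, longitude 19.27°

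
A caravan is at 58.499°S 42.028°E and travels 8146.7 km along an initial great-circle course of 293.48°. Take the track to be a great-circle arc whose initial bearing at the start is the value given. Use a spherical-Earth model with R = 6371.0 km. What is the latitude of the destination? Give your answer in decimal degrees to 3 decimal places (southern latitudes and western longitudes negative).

Angular distance δ = d/R = 8146.7 / 6371 = 1.278716 rad.
Converting: φ₁ = -1.021000 rad, θ = 5.122192 rad.
Destination latitude: φ₂ = arcsin( sin φ₁ cos δ + cos φ₁ sin δ cos θ ) = arcsin(-0.046144) = -2.645°.
Then Δλ = atan2(-0.458951, 0.248602) = -1.074369 rad, from sin θ sin δ cos φ₁ over cos δ − sin φ₁ sin φ₂.
λ₂ = λ₁ + Δλ = -19.529°.

latitude -2.645°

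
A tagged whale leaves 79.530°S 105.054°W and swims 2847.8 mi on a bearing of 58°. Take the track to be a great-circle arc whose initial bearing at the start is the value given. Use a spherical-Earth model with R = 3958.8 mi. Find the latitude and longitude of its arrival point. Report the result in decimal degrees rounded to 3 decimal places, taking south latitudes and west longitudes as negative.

latitude -42.552°, longitude -55.720°

Central angle δ = d/R = 0.719359 rad.
Start latitude φ₁ = -1.388060 rad; initial bearing θ = 1.012291 rad.
Applying the spherical law of cosines for sides, sin φ₂ = sin φ₁ cos δ + cos φ₁ sin δ cos θ = -0.676253, so φ₂ = -42.552°.
Δλ = atan2( sin θ sin δ cos φ₁ , cos δ − sin φ₁ sin φ₂ ) = atan2(0.101542, 0.087234) = 0.861045 rad = 49.334°.
λ₂ = -105.054° + 49.334° = -55.720°.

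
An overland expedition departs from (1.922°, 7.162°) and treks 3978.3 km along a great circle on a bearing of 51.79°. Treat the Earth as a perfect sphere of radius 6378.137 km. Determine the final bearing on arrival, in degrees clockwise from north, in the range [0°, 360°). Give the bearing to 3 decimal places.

final bearing 58.449°

The arc subtends δ = 3978.3/6378.137 = 0.623740 rad at the centre.
Converting: φ₁ = 0.033545 rad, θ = 0.903906 rad.
sin φ₂ = sin φ₁ cos δ + cos φ₁ sin δ cos θ = (0.033539)(0.811700) + (0.999437)(0.584075)(0.618546) = 0.388297
φ₂ = asin(0.388297) = 0.398783 rad = 22.849°.
Then Δλ = atan2(0.458678, 0.798677) = 0.521306 rad, from sin θ sin δ cos φ₁ over cos δ − sin φ₁ sin φ₂.
λ₂ = 7.162° + 29.869° = 37.031°.
The forward bearing on arrival equals the back-azimuth from the destination plus 180°.
Back-azimuth from P₂ (22.849°, 37.031°) to P₁ (1.922°, 7.162°), with Δλ' = λ₁ − λ₂ = -29.869°: atan2( sin Δλ' cos φ₁ , cos φ₂ sin φ₁ − sin φ₂ cos φ₁ cos Δλ' ) = 238.449°.
Final bearing = (238.449° + 180°) mod 360° = 58.449°.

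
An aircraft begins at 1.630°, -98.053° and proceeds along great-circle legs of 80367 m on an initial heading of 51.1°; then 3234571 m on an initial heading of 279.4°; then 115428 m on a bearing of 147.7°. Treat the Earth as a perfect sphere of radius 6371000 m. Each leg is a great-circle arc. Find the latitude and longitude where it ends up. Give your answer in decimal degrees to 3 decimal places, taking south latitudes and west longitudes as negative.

Apply the spherical direct solution leg by leg, carrying full precision between legs.
Leg 1: from (1.630°, -98.053°), δ = 80367/6371000 = 0.012615 rad, θ = 51.1° → φ = 2.084°, λ = -97.490°.
Leg 2: from (2.084°, -97.490°), δ = 3234571/6371000 = 0.507702 rad, θ = 279.4° → φ = 6.380°, λ = -126.348°.
Leg 3: from (6.380°, -126.348°), δ = 115428/6371000 = 0.018118 rad, θ = 147.7° → φ = 5.503°, λ = -125.790°.

latitude 5.503°, longitude -125.790°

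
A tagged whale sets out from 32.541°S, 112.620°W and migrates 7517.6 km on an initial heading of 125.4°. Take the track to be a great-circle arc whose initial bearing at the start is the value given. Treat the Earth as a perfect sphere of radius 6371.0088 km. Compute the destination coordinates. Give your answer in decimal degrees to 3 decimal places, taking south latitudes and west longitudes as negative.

Angular distance δ = d/R = 7517.6 / 6371.0088 = 1.179970 rad.
Converting: φ₁ = -0.567948 rad, θ = 2.188643 rad.
Destination latitude: φ₂ = arcsin( sin φ₁ cos δ + cos φ₁ sin δ cos θ ) = arcsin(-0.656430) = -41.028°.
Then Δλ = atan2(0.635343, 0.027857) = 1.526979 rad, from sin θ sin δ cos φ₁ over cos δ − sin φ₁ sin φ₂.
Hence λ₂ = -112.620° + 87.489° = -25.131°.

latitude -41.028°, longitude -25.131°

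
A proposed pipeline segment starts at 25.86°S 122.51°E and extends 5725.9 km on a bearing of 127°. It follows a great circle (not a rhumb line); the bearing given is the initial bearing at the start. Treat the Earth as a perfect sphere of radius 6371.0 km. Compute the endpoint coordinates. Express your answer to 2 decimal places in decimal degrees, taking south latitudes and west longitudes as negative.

latitude -44.05°, longitude -177.08°

Angular distance δ = d/R = 5725.9 / 6371 = 0.898744 rad.
Converting: φ₁ = -0.451342 rad, θ = 2.216568 rad.
Destination latitude: φ₂ = arcsin( sin φ₁ cos δ + cos φ₁ sin δ cos θ ) = arcsin(-0.695347) = -44.05°.
Then Δλ = atan2(0.562386, 0.319301) = 1.054419 rad, from sin θ sin δ cos φ₁ over cos δ − sin φ₁ sin φ₂.
λ₂ = 122.51° + 60.41° = 182.92°, normalized to (−180°, 180°] → -177.08°.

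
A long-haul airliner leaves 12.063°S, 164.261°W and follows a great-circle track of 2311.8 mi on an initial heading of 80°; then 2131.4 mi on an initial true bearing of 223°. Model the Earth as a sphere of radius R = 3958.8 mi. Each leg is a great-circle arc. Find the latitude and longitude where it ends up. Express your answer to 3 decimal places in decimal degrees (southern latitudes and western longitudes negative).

Apply the spherical direct solution leg by leg, carrying full precision between legs.
Leg 1: from (-12.063°, -164.261°), δ = 2311.8/3958.8 = 0.583965 rad, θ = 80° → φ = -4.631°, λ = -131.254°.
Leg 2: from (-4.631°, -131.254°), δ = 2131.4/3958.8 = 0.538395 rad, θ = 223° → φ = -26.301°, λ = -154.214°.

latitude -26.301°, longitude -154.214°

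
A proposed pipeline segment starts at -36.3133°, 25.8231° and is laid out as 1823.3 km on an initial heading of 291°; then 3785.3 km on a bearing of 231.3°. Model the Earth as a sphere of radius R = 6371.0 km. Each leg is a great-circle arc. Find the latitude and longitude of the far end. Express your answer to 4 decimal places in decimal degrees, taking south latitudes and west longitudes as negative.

latitude -45.1524°, longitude -30.0144°

Apply the spherical direct solution leg by leg, carrying full precision between legs.
Leg 1: from (-36.3133°, 25.8231°), δ = 1823.3/6371 = 0.286187 rad, θ = 291° → φ = -29.1170°, λ = 8.2652°.
Leg 2: from (-29.1170°, 8.2652°), δ = 3785.3/6371 = 0.594145 rad, θ = 231.3° → φ = -45.1524°, λ = -30.0144°.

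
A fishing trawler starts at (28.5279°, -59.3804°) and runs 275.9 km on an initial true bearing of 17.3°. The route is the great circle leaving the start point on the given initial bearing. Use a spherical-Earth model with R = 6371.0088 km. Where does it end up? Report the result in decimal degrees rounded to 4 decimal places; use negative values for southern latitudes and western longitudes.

latitude 30.8942°, longitude -58.5208°

Central angle δ = d/R = 0.043306 rad.
With φ₁ = 28.5279° = 0.497906 rad and θ = 17.3° = 0.301942 rad:
sin φ₂ = sin φ₁ cos δ + cos φ₁ sin δ cos θ = (0.477587)(0.999062) + (0.878585)(0.043292)(0.954761) = 0.513454
φ₂ = asin(0.513454) = 0.539205 rad = 30.8942°.
Then Δλ = atan2(0.011311, 0.753844) = 0.015003 rad, from sin θ sin δ cos φ₁ over cos δ − sin φ₁ sin φ₂.
λ₂ = λ₁ + Δλ = -58.5208°.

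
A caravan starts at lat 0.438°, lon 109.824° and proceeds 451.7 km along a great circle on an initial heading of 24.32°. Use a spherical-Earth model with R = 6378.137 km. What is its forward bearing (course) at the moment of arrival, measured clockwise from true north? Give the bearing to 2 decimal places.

Angular distance δ = d/R = 451.7 / 6378.137 = 0.070820 rad.
Converting: φ₁ = 0.007645 rad, θ = 0.424464 rad.
Destination latitude: φ₂ = arcsin( sin φ₁ cos δ + cos φ₁ sin δ cos θ ) = arcsin(0.072105) = 4.135°.
Then Δλ = atan2(0.029141, 0.996942) = 0.029222 rad, from sin θ sin δ cos φ₁ over cos δ − sin φ₁ sin φ₂.
λ₂ = 109.824° + 1.674° = 111.498°.
The forward bearing on arrival equals the back-azimuth from the destination plus 180°.
Back-azimuth from P₂ (4.13°, 111.50°) to P₁ (0.44°, 109.82°), with Δλ' = λ₁ − λ₂ = -1.67°: atan2( sin Δλ' cos φ₁ , cos φ₂ sin φ₁ − sin φ₂ cos φ₁ cos Δλ' ) = 204.39°.
Final bearing = (204.39° + 180°) mod 360° = 24.39°.

final bearing 24.39°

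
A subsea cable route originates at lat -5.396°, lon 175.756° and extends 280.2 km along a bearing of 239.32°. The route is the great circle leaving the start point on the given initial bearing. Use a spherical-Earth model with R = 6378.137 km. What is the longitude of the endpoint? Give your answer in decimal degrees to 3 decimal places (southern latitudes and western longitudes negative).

longitude 173.577°

δ = 280.2/6378.137 = 0.043931 rad (2.5171°).
Start latitude φ₁ = -0.094178 rad; initial bearing θ = 4.176922 rad.
Destination latitude: φ₂ = arcsin( sin φ₁ cos δ + cos φ₁ sin δ cos θ ) = arcsin(-0.116257) = -6.676°.
Δλ = atan2( sin θ sin δ cos φ₁ , cos δ − sin φ₁ sin φ₂ ) = atan2(-0.037603, 0.988102) = -0.038037 rad = -2.179°.
Hence λ₂ = 175.756° + -2.179° = 173.577°.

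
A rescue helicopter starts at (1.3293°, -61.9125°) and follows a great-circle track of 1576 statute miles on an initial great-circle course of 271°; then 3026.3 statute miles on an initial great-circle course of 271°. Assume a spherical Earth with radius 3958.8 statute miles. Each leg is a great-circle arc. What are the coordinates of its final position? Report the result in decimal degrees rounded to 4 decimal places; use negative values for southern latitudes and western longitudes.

latitude 1.8562°, longitude -128.5480°

Apply the spherical direct solution leg by leg, carrying full precision between legs.
Leg 1: from (1.3293°, -61.9125°), δ = 1576/3958.8 = 0.398100 rad, θ = 271° → φ = 1.6130°, λ = -84.7279°.
Leg 2: from (1.6130°, -84.7279°), δ = 3026.3/3958.8 = 0.764449 rad, θ = 271° → φ = 1.8562°, λ = -128.5480°.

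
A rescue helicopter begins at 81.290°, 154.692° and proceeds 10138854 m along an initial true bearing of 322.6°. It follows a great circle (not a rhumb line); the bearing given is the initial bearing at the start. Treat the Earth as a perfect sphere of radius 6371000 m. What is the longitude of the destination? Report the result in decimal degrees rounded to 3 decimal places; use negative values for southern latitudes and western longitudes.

Central angle δ = d/R = 1.591407 rad.
Converting: φ₁ = 1.418778 rad, θ = 5.630432 rad.
Destination latitude: φ₂ = arcsin( sin φ₁ cos δ + cos φ₁ sin δ cos θ ) = arcsin(0.099904) = 5.734°.
For the longitude increment, Δλ = atan2( sin θ sin δ cos φ₁, cos δ − sin φ₁ sin φ₂ ) = atan2(-0.091957, -0.119361) = -142.389°.
Hence λ₂ = 154.692° + -142.389° = 12.303°.

longitude 12.303°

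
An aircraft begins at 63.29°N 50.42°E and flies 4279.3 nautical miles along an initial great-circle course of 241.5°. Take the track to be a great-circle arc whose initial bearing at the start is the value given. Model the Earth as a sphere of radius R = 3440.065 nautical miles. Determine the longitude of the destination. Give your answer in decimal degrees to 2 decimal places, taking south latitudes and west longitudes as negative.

longitude -6.22°

Central angle δ = d/R = 1.243959 rad.
Start latitude φ₁ = 1.104619 rad; initial bearing θ = 4.214970 rad.
Applying the spherical law of cosines for sides, sin φ₂ = sin φ₁ cos δ + cos φ₁ sin δ cos θ = 0.083674, so φ₂ = 4.80°.
Δλ = atan2( sin θ sin δ cos φ₁ , cos δ − sin φ₁ sin φ₂ ) = atan2(-0.374096, 0.246304) = -0.988539 rad = -56.64°.
λ₂ = λ₁ + Δλ = -6.22°.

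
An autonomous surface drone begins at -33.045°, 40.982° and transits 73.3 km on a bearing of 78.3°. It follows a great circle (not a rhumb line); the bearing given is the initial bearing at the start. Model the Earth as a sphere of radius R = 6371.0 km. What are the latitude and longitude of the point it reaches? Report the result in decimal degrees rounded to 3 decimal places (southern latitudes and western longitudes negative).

The arc subtends δ = 73.3/6371 = 0.011505 rad at the centre.
Converting: φ₁ = -0.576744 rad, θ = 1.366593 rad.
Destination latitude: φ₂ = arcsin( sin φ₁ cos δ + cos φ₁ sin δ cos θ ) = arcsin(-0.543306) = -32.909°.
For the longitude increment, Δλ = atan2( sin θ sin δ cos φ₁, cos δ − sin φ₁ sin φ₂ ) = atan2(0.009444, 0.703670) = 0.769°.
λ₂ = 40.982° + 0.769° = 41.751°.

latitude -32.909°, longitude 41.751°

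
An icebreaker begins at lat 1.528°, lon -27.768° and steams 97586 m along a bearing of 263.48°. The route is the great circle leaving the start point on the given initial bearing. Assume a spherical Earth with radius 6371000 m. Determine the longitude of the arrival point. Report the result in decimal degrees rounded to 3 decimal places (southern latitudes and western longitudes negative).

longitude -28.640°

The arc subtends δ = 97586/6371000 = 0.015317 rad at the centre.
Start latitude φ₁ = 0.026669 rad; initial bearing θ = 4.598594 rad.
sin φ₂ = sin φ₁ cos δ + cos φ₁ sin δ cos θ = (0.026665)(0.999883) + (0.999644)(0.015317)(-0.113550) = 0.024924
φ₂ = asin(0.024924) = 0.024926 rad = 1.428°.
Δλ = atan2( sin θ sin δ cos φ₁ , cos δ − sin φ₁ sin φ₂ ) = atan2(-0.015212, 0.999218) = -0.015223 rad = -0.872°.
Hence λ₂ = -27.768° + -0.872° = -28.640°.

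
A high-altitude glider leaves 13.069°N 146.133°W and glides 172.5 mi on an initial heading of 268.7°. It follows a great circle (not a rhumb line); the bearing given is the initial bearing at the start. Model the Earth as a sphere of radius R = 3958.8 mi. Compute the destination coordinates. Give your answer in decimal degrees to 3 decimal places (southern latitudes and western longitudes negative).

Central angle δ = d/R = 0.043574 rad.
Start latitude φ₁ = 0.228097 rad; initial bearing θ = 4.689700 rad.
Destination latitude: φ₂ = arcsin( sin φ₁ cos δ + cos φ₁ sin δ cos θ ) = arcsin(0.224947) = 13.000°.
For the longitude increment, Δλ = atan2( sin θ sin δ cos φ₁, cos δ − sin φ₁ sin φ₂ ) = atan2(-0.042421, 0.948185) = -2.562°.
λ₂ = λ₁ + Δλ = -148.695°.

latitude 13.000°, longitude -148.695°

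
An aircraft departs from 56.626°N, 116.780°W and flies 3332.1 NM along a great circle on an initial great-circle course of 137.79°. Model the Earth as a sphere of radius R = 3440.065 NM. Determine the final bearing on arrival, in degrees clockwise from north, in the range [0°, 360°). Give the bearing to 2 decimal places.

Central angle δ = d/R = 0.968615 rad.
Converting: φ₁ = 0.988310 rad, θ = 2.404889 rad.
sin φ₂ = sin φ₁ cos δ + cos φ₁ sin δ cos θ = (0.835098)(0.566441) + (0.550102)(0.824102)(-0.740687) = 0.137250
φ₂ = asin(0.137250) = 0.137685 rad = 7.889°.
For the longitude increment, Δλ = atan2( sin θ sin δ cos φ₁, cos δ − sin φ₁ sin φ₂ ) = atan2(0.304577, 0.451824) = 33.984°.
Hence λ₂ = -116.780° + 33.984° = -82.796°.
The forward bearing on arrival equals the back-azimuth from the destination plus 180°.
Back-azimuth from P₂ (7.89°, -82.80°) to P₁ (56.63°, -116.78°), with Δλ' = λ₁ − λ₂ = -33.98°: atan2( sin Δλ' cos φ₁ , cos φ₂ sin φ₁ − sin φ₂ cos φ₁ cos Δλ' ) = 338.09°.
Final bearing = (338.09° + 180°) mod 360° = 158.09°.

final bearing 158.09°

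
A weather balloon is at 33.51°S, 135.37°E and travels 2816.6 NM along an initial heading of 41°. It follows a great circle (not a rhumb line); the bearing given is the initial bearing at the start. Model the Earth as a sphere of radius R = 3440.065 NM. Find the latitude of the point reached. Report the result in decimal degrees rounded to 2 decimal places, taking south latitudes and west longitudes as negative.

latitude 4.73°

The arc subtends δ = 2816.6/3440.065 = 0.818764 rad at the centre.
With φ₁ = -33.51° = -0.584860 rad and θ = 41° = 0.715585 rad:
Destination latitude: φ₂ = arcsin( sin φ₁ cos δ + cos φ₁ sin δ cos θ ) = arcsin(0.082415) = 4.73°.
Δλ = atan2( sin θ sin δ cos φ₁ , cos δ − sin φ₁ sin φ₂ ) = atan2(0.399486, 0.728625) = 0.501517 rad = 28.73°.
λ₂ = 135.37° + 28.73° = 164.10°.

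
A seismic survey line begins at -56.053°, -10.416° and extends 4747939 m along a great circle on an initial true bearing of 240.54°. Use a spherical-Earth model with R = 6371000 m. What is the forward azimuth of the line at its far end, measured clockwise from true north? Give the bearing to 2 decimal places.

Angular distance δ = d/R = 4747939 / 6371000 = 0.745242 rad.
With φ₁ = -56.053° = -0.978309 rad and θ = 240.54° = 4.198215 rad:
sin φ₂ = sin φ₁ cos δ + cos φ₁ sin δ cos θ = (-0.829554)(0.734924) + (0.558426)(0.678150)(-0.491816) = -0.795908
φ₂ = asin(-0.795908) = -0.920506 rad = -52.741°.
Then Δλ = atan2(-0.329731, 0.074674) = -1.348082 rad, from sin θ sin δ cos φ₁ over cos δ − sin φ₁ sin φ₂.
λ₂ = λ₁ + Δλ = -87.655°.
The forward bearing on arrival equals the back-azimuth from the destination plus 180°.
Back-azimuth from P₂ (-52.74°, -87.66°) to P₁ (-56.05°, -10.42°), with Δλ' = λ₁ − λ₂ = 77.24°: atan2( sin Δλ' cos φ₁ , cos φ₂ sin φ₁ − sin φ₂ cos φ₁ cos Δλ' ) = 126.57°.
Final bearing = (126.57° + 180°) mod 360° = 306.57°.

final bearing 306.57°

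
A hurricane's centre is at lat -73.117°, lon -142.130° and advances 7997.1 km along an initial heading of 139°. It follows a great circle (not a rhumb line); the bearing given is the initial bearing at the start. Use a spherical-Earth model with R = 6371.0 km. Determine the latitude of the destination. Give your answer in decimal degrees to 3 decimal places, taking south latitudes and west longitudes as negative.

Central angle δ = d/R = 1.255235 rad.
Start latitude φ₁ = -1.276132 rad; initial bearing θ = 2.426008 rad.
sin φ₂ = sin φ₁ cos δ + cos φ₁ sin δ cos θ = (-0.956900)(0.310350) + (0.290418)(0.950622)(-0.754710) = -0.505333
φ₂ = asin(-0.505333) = -0.529768 rad = -30.353°.
Δλ = atan2( sin θ sin δ cos φ₁ , cos δ − sin φ₁ sin φ₂ ) = atan2(0.181124, -0.173203) = 2.333843 rad = 133.719°.
λ₂ = -142.130° + 133.719° = -8.411°.

latitude -30.353°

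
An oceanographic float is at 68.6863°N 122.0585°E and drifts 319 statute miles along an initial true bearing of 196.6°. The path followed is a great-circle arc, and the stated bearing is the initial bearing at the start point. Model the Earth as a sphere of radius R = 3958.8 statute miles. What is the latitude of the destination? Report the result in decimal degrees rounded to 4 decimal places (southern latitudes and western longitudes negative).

The arc subtends δ = 319/3958.8 = 0.080580 rad at the centre.
With φ₁ = 68.6863° = 1.198802 rad and θ = 196.6° = 3.431317 rad:
sin φ₂ = sin φ₁ cos δ + cos φ₁ sin δ cos θ = (0.931604)(0.996755) + (0.363474)(0.080493)(-0.958323) = 0.900544
φ₂ = asin(0.900544) = 1.121019 rad = 64.2296°.
Δλ = atan2( sin θ sin δ cos φ₁ , cos δ − sin φ₁ sin φ₂ ) = atan2(-0.008358, 0.157805) = -0.052917 rad = -3.0319°.
λ₂ = 122.0585° + -3.0319° = 119.0266°.

latitude 64.2296°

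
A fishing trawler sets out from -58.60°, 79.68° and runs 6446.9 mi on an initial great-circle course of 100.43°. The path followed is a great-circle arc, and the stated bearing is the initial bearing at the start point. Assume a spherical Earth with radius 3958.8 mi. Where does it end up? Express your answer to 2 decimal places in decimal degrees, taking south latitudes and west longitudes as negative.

latitude -2.58°, longitude -179.69°

The arc subtends δ = 6446.9/3958.8 = 1.628499 rad at the centre.
Converting: φ₁ = -1.022763 rad, θ = 1.752834 rad.
Applying the spherical law of cosines for sides, sin φ₂ = sin φ₁ cos δ + cos φ₁ sin δ cos θ = -0.044939, so φ₂ = -2.58°.
Δλ = atan2( sin θ sin δ cos φ₁ , cos δ − sin φ₁ sin φ₂ ) = atan2(0.511548, -0.096028) = 1.756357 rad = 100.63°.
λ₂ = 79.68° + 100.63° = 180.31°, normalized to (−180°, 180°] → -179.69°.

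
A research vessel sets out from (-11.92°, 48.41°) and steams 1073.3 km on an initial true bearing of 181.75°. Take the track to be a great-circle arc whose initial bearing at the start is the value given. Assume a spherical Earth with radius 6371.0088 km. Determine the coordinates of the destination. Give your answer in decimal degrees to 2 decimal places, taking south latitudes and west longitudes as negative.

Angular distance δ = d/R = 1073.3 / 6371.0088 = 0.168466 rad.
Start latitude φ₁ = -0.208043 rad; initial bearing θ = 3.172136 rad.
Applying the spherical law of cosines for sides, sin φ₂ = sin φ₁ cos δ + cos φ₁ sin δ cos θ = -0.367600, so φ₂ = -21.57°.
Then Δλ = atan2(-0.005010, 0.909917) = -0.005506 rad, from sin θ sin δ cos φ₁ over cos δ − sin φ₁ sin φ₂.
Hence λ₂ = 48.41° + -0.32° = 48.09°.

latitude -21.57°, longitude 48.09°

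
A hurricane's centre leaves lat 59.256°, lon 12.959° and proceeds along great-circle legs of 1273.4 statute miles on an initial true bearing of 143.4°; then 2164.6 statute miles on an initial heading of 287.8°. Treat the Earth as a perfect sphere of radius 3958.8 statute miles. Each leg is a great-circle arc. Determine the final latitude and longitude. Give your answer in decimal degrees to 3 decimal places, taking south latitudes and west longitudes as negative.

latitude 44.537°, longitude -16.023°

Apply the spherical direct solution leg by leg, carrying full precision between legs.
Leg 1: from (59.256°, 12.959°), δ = 1273.4/3958.8 = 0.321663 rad, θ = 143.4° → φ = 43.285°, λ = 27.966°.
Leg 2: from (43.285°, 27.966°), δ = 2164.6/3958.8 = 0.546782 rad, θ = 287.8° → φ = 44.537°, λ = -16.023°.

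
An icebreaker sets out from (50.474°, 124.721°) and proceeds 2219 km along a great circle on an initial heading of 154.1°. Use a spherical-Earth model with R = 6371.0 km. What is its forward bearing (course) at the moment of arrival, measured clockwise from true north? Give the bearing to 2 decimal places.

final bearing 160.87°

Central angle δ = d/R = 0.348297 rad.
With φ₁ = 50.474° = 0.880937 rad and θ = 154.1° = 2.689552 rad:
Destination latitude: φ₂ = arcsin( sin φ₁ cos δ + cos φ₁ sin δ cos θ ) = arcsin(0.529627) = 31.980°.
Then Δλ = atan2(0.094878, 0.531435) = 0.176671 rad, from sin θ sin δ cos φ₁ over cos δ − sin φ₁ sin φ₂.
λ₂ = λ₁ + Δλ = 134.844°.
The forward bearing on arrival equals the back-azimuth from the destination plus 180°.
Back-azimuth from P₂ (31.98°, 134.84°) to P₁ (50.47°, 124.72°), with Δλ' = λ₁ − λ₂ = -10.12°: atan2( sin Δλ' cos φ₁ , cos φ₂ sin φ₁ − sin φ₂ cos φ₁ cos Δλ' ) = 340.87°.
Final bearing = (340.87° + 180°) mod 360° = 160.87°.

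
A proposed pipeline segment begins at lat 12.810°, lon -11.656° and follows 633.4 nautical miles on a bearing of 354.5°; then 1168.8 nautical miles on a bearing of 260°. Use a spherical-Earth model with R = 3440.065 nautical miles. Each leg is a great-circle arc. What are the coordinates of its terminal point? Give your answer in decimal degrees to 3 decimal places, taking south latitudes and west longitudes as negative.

latitude 18.658°, longitude -33.018°

Apply the spherical direct solution leg by leg, carrying full precision between legs.
Leg 1: from (12.810°, -11.656°), δ = 633.4/3440.065 = 0.184124 rad, θ = 354.5° → φ = 23.308°, λ = -12.751°.
Leg 2: from (23.308°, -12.751°), δ = 1168.8/3440.065 = 0.339761 rad, θ = 260° → φ = 18.658°, λ = -33.018°.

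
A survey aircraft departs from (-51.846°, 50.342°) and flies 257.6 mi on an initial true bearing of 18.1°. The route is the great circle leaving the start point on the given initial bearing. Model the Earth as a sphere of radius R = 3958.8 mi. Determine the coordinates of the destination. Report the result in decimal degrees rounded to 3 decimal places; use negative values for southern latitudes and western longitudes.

latitude -48.289°, longitude 52.082°

Central angle δ = d/R = 0.065070 rad.
Converting: φ₁ = -0.904883 rad, θ = 0.315905 rad.
sin φ₂ = sin φ₁ cos δ + cos φ₁ sin δ cos θ = (-0.786353)(0.997884) + (0.617777)(0.065024)(0.950516) = -0.746506
φ₂ = asin(-0.746506) = -0.842796 rad = -48.289°.
Then Δλ = atan2(0.012480, 0.410866) = 0.030366 rad, from sin θ sin δ cos φ₁ over cos δ − sin φ₁ sin φ₂.
λ₂ = 50.342° + 1.740° = 52.082°.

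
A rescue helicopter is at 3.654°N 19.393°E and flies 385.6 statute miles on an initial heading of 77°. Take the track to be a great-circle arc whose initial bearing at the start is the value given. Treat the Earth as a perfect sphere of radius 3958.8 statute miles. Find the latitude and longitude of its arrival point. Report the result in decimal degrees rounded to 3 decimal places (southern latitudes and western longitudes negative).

latitude 4.891°, longitude 24.850°

δ = 385.6/3958.8 = 0.097403 rad (5.5808°).
With φ₁ = 3.654° = 0.063774 rad and θ = 77° = 1.343904 rad:
Applying the spherical law of cosines for sides, sin φ₂ = sin φ₁ cos δ + cos φ₁ sin δ cos θ = 0.085261, so φ₂ = 4.891°.
For the longitude increment, Δλ = atan2( sin θ sin δ cos φ₁, cos δ − sin φ₁ sin φ₂ ) = atan2(0.094564, 0.989826) = 5.457°.
Hence λ₂ = 19.393° + 5.457° = 24.850°.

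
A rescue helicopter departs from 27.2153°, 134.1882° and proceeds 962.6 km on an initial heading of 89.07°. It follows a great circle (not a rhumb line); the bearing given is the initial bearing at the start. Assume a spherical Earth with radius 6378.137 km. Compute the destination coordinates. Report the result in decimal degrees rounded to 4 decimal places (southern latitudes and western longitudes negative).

latitude 27.0204°, longitude 143.9033°

The arc subtends δ = 962.6/6378.137 = 0.150922 rad at the centre.
Converting: φ₁ = 0.474997 rad, θ = 1.554565 rad.
Destination latitude: φ₂ = arcsin( sin φ₁ cos δ + cos φ₁ sin δ cos θ ) = arcsin(0.454307) = 27.0204°.
For the longitude increment, Δλ = atan2( sin θ sin δ cos φ₁, cos δ − sin φ₁ sin φ₂ ) = atan2(0.133687, 0.780862) = 9.7151°.
Hence λ₂ = 134.1882° + 9.7151° = 143.9033°.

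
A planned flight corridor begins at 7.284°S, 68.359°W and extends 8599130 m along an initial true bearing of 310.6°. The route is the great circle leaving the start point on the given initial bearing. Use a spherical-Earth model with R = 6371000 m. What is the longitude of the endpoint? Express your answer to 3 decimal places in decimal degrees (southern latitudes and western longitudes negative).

longitude -136.445°

The arc subtends δ = 8599130/6371000 = 1.349730 rad at the centre.
Start latitude φ₁ = -0.127130 rad; initial bearing θ = 5.420993 rad.
Applying the spherical law of cosines for sides, sin φ₂ = sin φ₁ cos δ + cos φ₁ sin δ cos θ = 0.602012, so φ₂ = 37.014°.
Δλ = atan2( sin θ sin δ cos φ₁ , cos δ − sin φ₁ sin φ₂ ) = atan2(-0.734816, 0.295598) = -1.188330 rad = -68.086°.
λ₂ = -68.359° + -68.086° = -136.445°.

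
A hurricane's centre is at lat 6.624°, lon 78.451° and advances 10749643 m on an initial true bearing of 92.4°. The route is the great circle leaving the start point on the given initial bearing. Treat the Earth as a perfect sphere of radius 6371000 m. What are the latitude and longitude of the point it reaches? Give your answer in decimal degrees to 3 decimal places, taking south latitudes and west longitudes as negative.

δ = 10749643/6371000 = 1.687277 rad (96.6739°).
Start latitude φ₁ = 0.115611 rad; initial bearing θ = 1.612684 rad.
sin φ₂ = sin φ₁ cos δ + cos φ₁ sin δ cos θ = (0.115353)(-0.116218) + (0.993325)(0.993224)(-0.041876) = -0.054720
φ₂ = asin(-0.054720) = -0.054748 rad = -3.137°.
For the longitude increment, Δλ = atan2( sin θ sin δ cos φ₁, cos δ − sin φ₁ sin φ₂ ) = atan2(0.985728, -0.109905) = 96.362°.
Hence λ₂ = 78.451° + 96.362° = 174.813°.

latitude -3.137°, longitude 174.813°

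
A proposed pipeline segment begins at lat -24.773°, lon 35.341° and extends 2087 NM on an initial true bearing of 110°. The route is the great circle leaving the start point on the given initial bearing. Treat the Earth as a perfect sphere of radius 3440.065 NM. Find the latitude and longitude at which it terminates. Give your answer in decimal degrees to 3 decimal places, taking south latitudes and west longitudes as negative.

Angular distance δ = d/R = 2087 / 3440.065 = 0.606675 rad.
Start latitude φ₁ = -0.432370 rad; initial bearing θ = 1.919862 rad.
sin φ₂ = sin φ₁ cos δ + cos φ₁ sin δ cos θ = (-0.419024)(0.821549) + (0.907975)(0.570139)(-0.342020) = -0.521303
φ₂ = asin(-0.521303) = -0.548377 rad = -31.420°.
For the longitude increment, Δλ = atan2( sin θ sin δ cos φ₁, cos δ − sin φ₁ sin φ₂ ) = atan2(0.486452, 0.603110) = 38.889°.
λ₂ = λ₁ + Δλ = 74.230°.

latitude -31.420°, longitude 74.230°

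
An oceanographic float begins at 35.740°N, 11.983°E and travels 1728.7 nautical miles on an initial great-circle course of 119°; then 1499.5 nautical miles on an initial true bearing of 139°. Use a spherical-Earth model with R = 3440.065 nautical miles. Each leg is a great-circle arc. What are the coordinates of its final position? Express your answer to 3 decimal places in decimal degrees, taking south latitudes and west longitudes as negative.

latitude -0.540°, longitude 54.489°

Apply the spherical direct solution leg by leg, carrying full precision between legs.
Leg 1: from (35.740°, 11.983°), δ = 1728.7/3440.065 = 0.502520 rad, θ = 119° → φ = 18.806°, λ = 38.407°.
Leg 2: from (18.806°, 38.407°), δ = 1499.5/3440.065 = 0.435893 rad, θ = 139° → φ = -0.540°, λ = 54.489°.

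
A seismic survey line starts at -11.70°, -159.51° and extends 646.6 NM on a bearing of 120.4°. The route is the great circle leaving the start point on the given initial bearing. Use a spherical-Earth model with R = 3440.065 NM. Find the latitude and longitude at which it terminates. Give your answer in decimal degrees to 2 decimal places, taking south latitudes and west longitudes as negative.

latitude -16.97°, longitude -149.81°

Central angle δ = d/R = 0.187962 rad.
Converting: φ₁ = -0.204204 rad, θ = 2.101376 rad.
Applying the spherical law of cosines for sides, sin φ₂ = sin φ₁ cos δ + cos φ₁ sin δ cos θ = -0.291807, so φ₂ = -16.97°.
For the longitude increment, Δλ = atan2( sin θ sin δ cos φ₁, cos δ − sin φ₁ sin φ₂ ) = atan2(0.157818, 0.923212) = 9.70°.
λ₂ = λ₁ + Δλ = -149.81°.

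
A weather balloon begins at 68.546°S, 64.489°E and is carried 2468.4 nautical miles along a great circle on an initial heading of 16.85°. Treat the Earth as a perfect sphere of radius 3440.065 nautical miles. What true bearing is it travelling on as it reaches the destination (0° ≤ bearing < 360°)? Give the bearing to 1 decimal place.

Central angle δ = d/R = 0.717545 rad.
Converting: φ₁ = -1.196353 rad, θ = 0.294088 rad.
Destination latitude: φ₂ = arcsin( sin φ₁ cos δ + cos φ₁ sin δ cos θ ) = arcsin(-0.471048) = -28.102°.
Then Δλ = atan2(0.069712, 0.315013) = 0.217789 rad, from sin θ sin δ cos φ₁ over cos δ − sin φ₁ sin φ₂.
λ₂ = λ₁ + Δλ = 76.967°.
The forward bearing on arrival equals the back-azimuth from the destination plus 180°.
Back-azimuth from P₂ (-28.1°, 77.0°) to P₁ (-68.5°, 64.5°), with Δλ' = λ₁ − λ₂ = -12.5°: atan2( sin Δλ' cos φ₁ , cos φ₂ sin φ₁ − sin φ₂ cos φ₁ cos Δλ' ) = 186.9°.
Final bearing = (186.9° + 180°) mod 360° = 6.9°.

final bearing 6.9°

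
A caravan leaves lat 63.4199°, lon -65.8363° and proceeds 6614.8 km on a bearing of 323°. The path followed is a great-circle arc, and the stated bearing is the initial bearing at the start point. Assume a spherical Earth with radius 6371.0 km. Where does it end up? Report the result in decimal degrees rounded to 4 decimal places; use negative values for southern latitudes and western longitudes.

latitude 49.6336°, longitude 167.3440°

Central angle δ = d/R = 1.038267 rad.
With φ₁ = 63.4199° = 1.106886 rad and θ = 323° = 5.637413 rad:
Destination latitude: φ₂ = arcsin( sin φ₁ cos δ + cos φ₁ sin δ cos θ ) = arcsin(0.761918) = 49.6336°.
Δλ = atan2( sin θ sin δ cos φ₁ , cos δ − sin φ₁ sin φ₂ ) = atan2(-0.231993, -0.173677) = -2.213421 rad = -126.8197°.
λ₂ = -65.8363° + -126.8197° = -192.6560°, normalized to (−180°, 180°] → 167.3440°.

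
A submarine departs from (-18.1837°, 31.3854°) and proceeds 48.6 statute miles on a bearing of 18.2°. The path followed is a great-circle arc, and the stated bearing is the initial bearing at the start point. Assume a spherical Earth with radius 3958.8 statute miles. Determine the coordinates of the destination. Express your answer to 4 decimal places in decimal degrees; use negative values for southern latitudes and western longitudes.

latitude -17.5154°, longitude 31.6158°

Angular distance δ = d/R = 48.6 / 3958.8 = 0.012276 rad.
With φ₁ = -18.1837° = -0.317365 rad and θ = 18.2° = 0.317650 rad:
Applying the spherical law of cosines for sides, sin φ₂ = sin φ₁ cos δ + cos φ₁ sin δ cos θ = -0.300962, so φ₂ = -17.5154°.
For the longitude increment, Δλ = atan2( sin θ sin δ cos φ₁, cos δ − sin φ₁ sin φ₂ ) = atan2(0.003643, 0.906005) = 0.2304°.
λ₂ = 31.3854° + 0.2304° = 31.6158°.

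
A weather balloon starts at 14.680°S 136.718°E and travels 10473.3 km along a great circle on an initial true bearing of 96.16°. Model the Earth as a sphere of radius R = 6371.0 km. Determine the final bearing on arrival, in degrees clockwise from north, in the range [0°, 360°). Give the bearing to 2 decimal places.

final bearing 74.85°

The arc subtends δ = 10473.3/6371 = 1.643902 rad at the centre.
Converting: φ₁ = -0.256214 rad, θ = 1.678309 rad.
sin φ₂ = sin φ₁ cos δ + cos φ₁ sin δ cos θ = (-0.253420)(-0.073041) + (0.967356)(0.997329)(-0.107305) = -0.085015
φ₂ = asin(-0.085015) = -0.085118 rad = -4.877°.
For the longitude increment, Δλ = atan2( sin θ sin δ cos φ₁, cos δ − sin φ₁ sin φ₂ ) = atan2(0.959202, -0.094585) = 95.632°.
λ₂ = 136.718° + 95.632° = 232.350°, normalized to (−180°, 180°] → -127.650°.
The forward bearing on arrival equals the back-azimuth from the destination plus 180°.
Back-azimuth from P₂ (-4.88°, -127.65°) to P₁ (-14.68°, 136.72°), with Δλ' = λ₁ − λ₂ = 264.37°: atan2( sin Δλ' cos φ₁ , cos φ₂ sin φ₁ − sin φ₂ cos φ₁ cos Δλ' ) = 254.85°.
Final bearing = (254.85° + 180°) mod 360° = 74.85°.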